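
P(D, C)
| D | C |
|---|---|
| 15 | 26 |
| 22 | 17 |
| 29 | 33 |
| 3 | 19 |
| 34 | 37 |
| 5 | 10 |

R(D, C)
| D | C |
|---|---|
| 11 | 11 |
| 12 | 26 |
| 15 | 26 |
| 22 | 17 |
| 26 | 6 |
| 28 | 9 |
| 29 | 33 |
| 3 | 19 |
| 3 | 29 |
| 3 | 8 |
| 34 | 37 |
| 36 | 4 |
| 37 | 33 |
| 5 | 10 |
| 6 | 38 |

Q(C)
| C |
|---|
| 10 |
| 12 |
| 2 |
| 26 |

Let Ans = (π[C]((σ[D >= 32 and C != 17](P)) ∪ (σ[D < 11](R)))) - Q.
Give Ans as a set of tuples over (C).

{19, 29, 37, 38, 8}

Selection D >= 32 and C != 17: {(34, 37)}
Selection D < 11: {(3, 19), (3, 29), (3, 8), (5, 10), (6, 38)}
Union: {(34, 37)} with {(3, 19), (3, 29), (3, 8), (5, 10), (6, 38)} → {(3, 19), (3, 29), (3, 8), (34, 37), (5, 10), (6, 38)}
π_{C} gives {10, 19, 29, 37, 38, 8}.
Difference: {10, 19, 29, 37, 38, 8} with {10, 12, 2, 26} → {19, 29, 37, 38, 8}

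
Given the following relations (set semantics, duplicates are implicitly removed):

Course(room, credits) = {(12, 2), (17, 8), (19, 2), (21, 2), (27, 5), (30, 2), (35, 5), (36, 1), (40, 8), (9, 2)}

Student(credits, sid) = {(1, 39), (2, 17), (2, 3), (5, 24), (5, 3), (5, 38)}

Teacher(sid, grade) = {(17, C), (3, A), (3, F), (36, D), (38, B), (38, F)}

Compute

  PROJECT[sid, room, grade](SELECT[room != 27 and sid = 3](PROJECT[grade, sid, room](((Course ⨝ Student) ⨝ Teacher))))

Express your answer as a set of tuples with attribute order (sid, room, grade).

{(3, 12, A), (3, 12, F), (3, 19, A), (3, 19, F), (3, 21, A), (3, 21, F), (3, 30, A), (3, 30, F), (3, 35, A), (3, 35, F), (3, 9, A), (3, 9, F)}

Course ⋈ Student (natural join on credits): {(12, 2, 17), (12, 2, 3), (19, 2, 17), (19, 2, 3), (21, 2, 17), (21, 2, 3), (27, 5, 24), (27, 5, 3), (27, 5, 38), (30, 2, 17), (30, 2, 3), (35, 5, 24), (35, 5, 3), (35, 5, 38), (36, 1, 39), (9, 2, 17), (9, 2, 3)}
(Course ⨝ Student) ⋈ Teacher (natural join on sid): {(12, 2, 17, C), (12, 2, 3, A), (12, 2, 3, F), (19, 2, 17, C), (19, 2, 3, A), (19, 2, 3, F), (21, 2, 17, C), (21, 2, 3, A), (21, 2, 3, F), (27, 5, 3, A), (27, 5, 3, F), (27, 5, 38, B), (27, 5, 38, F), (30, 2, 17, C), (30, 2, 3, A), (30, 2, 3, F), (35, 5, 3, A), (35, 5, 3, F), (35, 5, 38, B), (35, 5, 38, F), (9, 2, 17, C), (9, 2, 3, A), (9, 2, 3, F)}
π_{grade, sid, room} gives {(A, 3, 12), (A, 3, 19), (A, 3, 21), (A, 3, 27), (A, 3, 30), (A, 3, 35), (A, 3, 9), (B, 38, 27), (B, 38, 35), (C, 17, 12), (C, 17, 19), (C, 17, 21), (C, 17, 30), (C, 17, 9), (F, 3, 12), (F, 3, 19), (F, 3, 21), (F, 3, 27), (F, 3, 30), (F, 3, 35), (F, 3, 9), (F, 38, 27), (F, 38, 35)}.
Apply σ_{room != 27 and sid = 3}; surviving tuples: {(A, 3, 12), (A, 3, 19), (A, 3, 21), (A, 3, 30), (A, 3, 35), (A, 3, 9), (F, 3, 12), (F, 3, 19), (F, 3, 21), (F, 3, 30), (F, 3, 35), (F, 3, 9)}
π_{sid, room, grade} gives {(3, 12, A), (3, 12, F), (3, 19, A), (3, 19, F), (3, 21, A), (3, 21, F), (3, 30, A), (3, 30, F), (3, 35, A), (3, 35, F), (3, 9, A), (3, 9, F)}.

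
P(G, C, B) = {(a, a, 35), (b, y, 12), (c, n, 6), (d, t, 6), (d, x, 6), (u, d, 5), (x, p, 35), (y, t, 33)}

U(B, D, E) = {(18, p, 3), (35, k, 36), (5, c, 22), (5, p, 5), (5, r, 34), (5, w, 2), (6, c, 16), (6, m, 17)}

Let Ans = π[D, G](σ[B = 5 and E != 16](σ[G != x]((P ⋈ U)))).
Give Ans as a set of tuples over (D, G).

P ⋈ U (natural join on B): {(a, a, 35, k, 36), (c, n, 6, c, 16), (c, n, 6, m, 17), (d, t, 6, c, 16), (d, t, 6, m, 17), (d, x, 6, c, 16), (d, x, 6, m, 17), (u, d, 5, c, 22), (u, d, 5, p, 5), (u, d, 5, r, 34), (u, d, 5, w, 2), (x, p, 35, k, 36)}
Selection G != x: {(a, a, 35, k, 36), (c, n, 6, c, 16), (c, n, 6, m, 17), (d, t, 6, c, 16), (d, t, 6, m, 17), (d, x, 6, c, 16), (d, x, 6, m, 17), (u, d, 5, c, 22), (u, d, 5, p, 5), (u, d, 5, r, 34), (u, d, 5, w, 2)}
Selection B = 5 and E != 16: {(u, d, 5, c, 22), (u, d, 5, p, 5), (u, d, 5, r, 34), (u, d, 5, w, 2)}
π[D, G]: project onto (D, G) → {(c, u), (p, u), (r, u), (w, u)}

{(c, u), (p, u), (r, u), (w, u)}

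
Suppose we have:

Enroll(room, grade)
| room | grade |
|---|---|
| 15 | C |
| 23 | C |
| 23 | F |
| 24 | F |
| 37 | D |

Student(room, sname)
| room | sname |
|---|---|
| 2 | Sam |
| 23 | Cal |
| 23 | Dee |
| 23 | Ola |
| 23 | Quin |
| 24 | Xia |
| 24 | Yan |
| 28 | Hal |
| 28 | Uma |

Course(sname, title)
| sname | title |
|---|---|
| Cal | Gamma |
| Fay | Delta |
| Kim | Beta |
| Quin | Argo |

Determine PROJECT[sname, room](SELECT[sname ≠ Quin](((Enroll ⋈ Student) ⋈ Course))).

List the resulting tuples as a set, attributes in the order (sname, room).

Enroll ⋈ Student (natural join on room): {(23, C, Cal), (23, C, Dee), (23, C, Ola), (23, C, Quin), (23, F, Cal), (23, F, Dee), (23, F, Ola), (23, F, Quin), (24, F, Xia), (24, F, Yan)}
(Enroll ⋈ Student) ⋈ Course (natural join on sname): {(23, C, Cal, Gamma), (23, C, Quin, Argo), (23, F, Cal, Gamma), (23, F, Quin, Argo)}
Apply σ_{sname ≠ Quin}; surviving tuples: {(23, C, Cal, Gamma), (23, F, Cal, Gamma)}
π_{sname, room} gives {(Cal, 23)} (1 duplicate(s) eliminated).

{(Cal, 23)}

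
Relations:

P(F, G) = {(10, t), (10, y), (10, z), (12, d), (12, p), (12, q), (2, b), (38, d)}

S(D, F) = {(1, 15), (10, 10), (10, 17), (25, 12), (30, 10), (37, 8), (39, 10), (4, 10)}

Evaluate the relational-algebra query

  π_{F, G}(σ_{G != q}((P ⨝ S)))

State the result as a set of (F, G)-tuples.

Natural join on F: {(10, t, 10), (10, t, 30), (10, t, 39), (10, t, 4), (10, y, 10), (10, y, 30), (10, y, 39), (10, y, 4), (10, z, 10), (10, z, 30), (10, z, 39), (10, z, 4), (12, d, 25), (12, p, 25), (12, q, 25)}
Selection G != q: {(10, t, 10), (10, t, 30), (10, t, 39), (10, t, 4), (10, y, 10), (10, y, 30), (10, y, 39), (10, y, 4), (10, z, 10), (10, z, 30), (10, z, 39), (10, z, 4), (12, d, 25), (12, p, 25)}
Projecting to F, G (9 duplicate(s) eliminated): {(10, t), (10, y), (10, z), (12, d), (12, p)}

{(10, t), (10, y), (10, z), (12, d), (12, p)}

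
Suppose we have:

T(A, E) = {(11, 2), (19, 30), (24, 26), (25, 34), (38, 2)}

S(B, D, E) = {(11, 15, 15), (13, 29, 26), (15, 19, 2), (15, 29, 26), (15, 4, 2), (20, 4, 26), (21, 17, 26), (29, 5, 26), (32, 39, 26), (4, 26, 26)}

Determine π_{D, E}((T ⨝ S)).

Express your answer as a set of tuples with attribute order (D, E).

{(17, 26), (19, 2), (26, 26), (29, 26), (39, 26), (4, 2), (4, 26), (5, 26)}

Natural join on E: {(11, 2, 15, 19), (11, 2, 15, 4), (24, 26, 13, 29), (24, 26, 15, 29), (24, 26, 20, 4), (24, 26, 21, 17), (24, 26, 29, 5), (24, 26, 32, 39), (24, 26, 4, 26), (38, 2, 15, 19), (38, 2, 15, 4)}
Keep only column(s) D, E (3 duplicate(s) eliminated): {(17, 26), (19, 2), (26, 26), (29, 26), (39, 26), (4, 2), (4, 26), (5, 26)}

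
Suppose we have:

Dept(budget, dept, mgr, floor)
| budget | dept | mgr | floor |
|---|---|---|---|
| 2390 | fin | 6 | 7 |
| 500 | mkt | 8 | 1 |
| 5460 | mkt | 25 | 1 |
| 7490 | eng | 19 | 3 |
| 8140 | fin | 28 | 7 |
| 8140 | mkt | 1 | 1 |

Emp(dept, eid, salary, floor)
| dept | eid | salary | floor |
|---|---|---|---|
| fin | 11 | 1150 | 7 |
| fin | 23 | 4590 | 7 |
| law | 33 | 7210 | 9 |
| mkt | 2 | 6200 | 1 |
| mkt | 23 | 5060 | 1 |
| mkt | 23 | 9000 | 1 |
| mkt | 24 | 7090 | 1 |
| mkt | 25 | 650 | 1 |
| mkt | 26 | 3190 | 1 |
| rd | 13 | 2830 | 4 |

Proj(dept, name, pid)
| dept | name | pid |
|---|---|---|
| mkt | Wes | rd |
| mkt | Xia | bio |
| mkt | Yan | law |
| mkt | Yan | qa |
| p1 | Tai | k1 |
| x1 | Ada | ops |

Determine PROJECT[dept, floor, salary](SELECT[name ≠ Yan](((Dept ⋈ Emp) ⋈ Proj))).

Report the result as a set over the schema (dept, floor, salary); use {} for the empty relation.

{(mkt, 1, 3190), (mkt, 1, 5060), (mkt, 1, 6200), (mkt, 1, 650), (mkt, 1, 7090), (mkt, 1, 9000)}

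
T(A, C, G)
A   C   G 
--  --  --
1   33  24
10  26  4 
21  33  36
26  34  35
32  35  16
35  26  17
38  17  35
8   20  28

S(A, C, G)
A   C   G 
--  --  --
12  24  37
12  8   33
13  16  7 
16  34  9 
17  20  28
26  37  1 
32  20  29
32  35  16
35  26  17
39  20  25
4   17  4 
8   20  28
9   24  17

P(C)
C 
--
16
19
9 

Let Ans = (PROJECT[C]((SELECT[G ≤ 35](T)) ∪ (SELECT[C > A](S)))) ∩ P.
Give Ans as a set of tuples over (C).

{16}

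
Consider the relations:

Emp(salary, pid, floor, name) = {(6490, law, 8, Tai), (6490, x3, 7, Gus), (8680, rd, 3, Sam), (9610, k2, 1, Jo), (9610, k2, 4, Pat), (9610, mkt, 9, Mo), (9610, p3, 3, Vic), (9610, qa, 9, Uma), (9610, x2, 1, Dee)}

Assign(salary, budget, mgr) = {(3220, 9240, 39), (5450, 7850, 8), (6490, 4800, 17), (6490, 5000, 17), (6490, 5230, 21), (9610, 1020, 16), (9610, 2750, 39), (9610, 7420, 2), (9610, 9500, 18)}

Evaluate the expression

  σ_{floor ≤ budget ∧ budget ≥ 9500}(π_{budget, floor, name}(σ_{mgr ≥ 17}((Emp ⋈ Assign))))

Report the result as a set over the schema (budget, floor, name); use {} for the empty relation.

{(9500, 1, Dee), (9500, 1, Jo), (9500, 3, Vic), (9500, 4, Pat), (9500, 9, Mo), (9500, 9, Uma)}

Emp ⋈ Assign (natural join on salary): {(6490, law, 8, Tai, 4800, 17), (6490, law, 8, Tai, 5000, 17), (6490, law, 8, Tai, 5230, 21), (6490, x3, 7, Gus, 4800, 17), (6490, x3, 7, Gus, 5000, 17), (6490, x3, 7, Gus, 5230, 21), (9610, k2, 1, Jo, 1020, 16), (9610, k2, 1, Jo, 2750, 39), (9610, k2, 1, Jo, 7420, 2), (9610, k2, 1, Jo, 9500, 18), (9610, k2, 4, Pat, 1020, 16), (9610, k2, 4, Pat, 2750, 39), (9610, k2, 4, Pat, 7420, 2), (9610, k2, 4, Pat, 9500, 18), (9610, mkt, 9, Mo, 1020, 16), (9610, mkt, 9, Mo, 2750, 39), (9610, mkt, 9, Mo, 7420, 2), (9610, mkt, 9, Mo, 9500, 18), (9610, p3, 3, Vic, 1020, 16), (9610, p3, 3, Vic, 2750, 39), (9610, p3, 3, Vic, 7420, 2), (9610, p3, 3, Vic, 9500, 18), (9610, qa, 9, Uma, 1020, 16), (9610, qa, 9, Uma, 2750, 39), (9610, qa, 9, Uma, 7420, 2), (9610, qa, 9, Uma, 9500, 18), (9610, x2, 1, Dee, 1020, 16), (9610, x2, 1, Dee, 2750, 39), (9610, x2, 1, Dee, 7420, 2), (9610, x2, 1, Dee, 9500, 18)}
Selection mgr ≥ 17: {(6490, law, 8, Tai, 4800, 17), (6490, law, 8, Tai, 5000, 17), (6490, law, 8, Tai, 5230, 21), (6490, x3, 7, Gus, 4800, 17), (6490, x3, 7, Gus, 5000, 17), (6490, x3, 7, Gus, 5230, 21), (9610, k2, 1, Jo, 2750, 39), (9610, k2, 1, Jo, 9500, 18), (9610, k2, 4, Pat, 2750, 39), (9610, k2, 4, Pat, 9500, 18), (9610, mkt, 9, Mo, 2750, 39), (9610, mkt, 9, Mo, 9500, 18), (9610, p3, 3, Vic, 2750, 39), (9610, p3, 3, Vic, 9500, 18), (9610, qa, 9, Uma, 2750, 39), (9610, qa, 9, Uma, 9500, 18), (9610, x2, 1, Dee, 2750, 39), (9610, x2, 1, Dee, 9500, 18)}
Projecting to budget, floor, name: {(2750, 1, Dee), (2750, 1, Jo), (2750, 3, Vic), (2750, 4, Pat), (2750, 9, Mo), (2750, 9, Uma), (4800, 7, Gus), (4800, 8, Tai), (5000, 7, Gus), (5000, 8, Tai), (5230, 7, Gus), (5230, 8, Tai), (9500, 1, Dee), (9500, 1, Jo), (9500, 3, Vic), (9500, 4, Pat), (9500, 9, Mo), (9500, 9, Uma)}
Selection floor ≤ budget ∧ budget ≥ 9500: {(9500, 1, Dee), (9500, 1, Jo), (9500, 3, Vic), (9500, 4, Pat), (9500, 9, Mo), (9500, 9, Uma)}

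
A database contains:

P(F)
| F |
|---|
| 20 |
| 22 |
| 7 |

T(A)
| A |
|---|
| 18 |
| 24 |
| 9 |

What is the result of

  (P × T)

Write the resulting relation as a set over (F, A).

{(20, 18), (20, 24), (20, 9), (22, 18), (22, 24), (22, 9), (7, 18), (7, 24), (7, 9)}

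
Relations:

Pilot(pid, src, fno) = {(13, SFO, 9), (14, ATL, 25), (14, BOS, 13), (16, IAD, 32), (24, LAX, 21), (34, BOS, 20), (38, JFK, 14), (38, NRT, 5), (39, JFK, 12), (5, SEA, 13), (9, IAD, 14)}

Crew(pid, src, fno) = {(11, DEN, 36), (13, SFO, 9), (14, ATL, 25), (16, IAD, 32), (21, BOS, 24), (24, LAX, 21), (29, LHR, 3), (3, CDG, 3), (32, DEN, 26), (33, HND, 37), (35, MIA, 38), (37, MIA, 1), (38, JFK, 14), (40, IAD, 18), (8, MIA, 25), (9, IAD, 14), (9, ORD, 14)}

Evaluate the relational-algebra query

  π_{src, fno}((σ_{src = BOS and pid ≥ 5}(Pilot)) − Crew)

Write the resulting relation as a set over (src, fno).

Filtering on src = BOS and pid ≥ 5 leaves {(14, BOS, 13), (34, BOS, 20)}.
Difference: {(14, BOS, 13), (34, BOS, 20)} with {(11, DEN, 36), (13, SFO, 9), (14, ATL, 25), (16, IAD, 32), (21, BOS, 24), (24, LAX, 21), (29, LHR, 3), (3, CDG, 3), (32, DEN, 26), (33, HND, 37), (35, MIA, 38), (37, MIA, 1), (38, JFK, 14), (40, IAD, 18), (8, MIA, 25), (9, IAD, 14), (9, ORD, 14)} → {(14, BOS, 13), (34, BOS, 20)}
π[src, fno]: project onto (src, fno) → {(BOS, 13), (BOS, 20)}

{(BOS, 13), (BOS, 20)}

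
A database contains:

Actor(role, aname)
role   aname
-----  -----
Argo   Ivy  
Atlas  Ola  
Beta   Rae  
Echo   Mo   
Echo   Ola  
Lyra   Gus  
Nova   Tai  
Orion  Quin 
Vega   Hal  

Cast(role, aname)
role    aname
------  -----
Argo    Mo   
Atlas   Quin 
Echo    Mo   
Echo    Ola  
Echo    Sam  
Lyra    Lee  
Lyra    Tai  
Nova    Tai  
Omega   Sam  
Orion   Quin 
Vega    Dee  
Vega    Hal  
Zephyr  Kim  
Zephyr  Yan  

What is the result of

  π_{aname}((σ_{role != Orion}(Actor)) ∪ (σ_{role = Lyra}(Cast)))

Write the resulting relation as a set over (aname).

{Gus, Hal, Ivy, Lee, Mo, Ola, Rae, Tai}

Selection role != Orion: {(Argo, Ivy), (Atlas, Ola), (Beta, Rae), (Echo, Mo), (Echo, Ola), (Lyra, Gus), (Nova, Tai), (Vega, Hal)}
Selection role = Lyra: {(Lyra, Lee), (Lyra, Tai)}
Union: {(Argo, Ivy), (Atlas, Ola), (Beta, Rae), (Echo, Mo), (Echo, Ola), (Lyra, Gus), (Nova, Tai), (Vega, Hal)} with {(Lyra, Lee), (Lyra, Tai)} → {(Argo, Ivy), (Atlas, Ola), (Beta, Rae), (Echo, Mo), (Echo, Ola), (Lyra, Gus), (Lyra, Lee), (Lyra, Tai), (Nova, Tai), (Vega, Hal)}
Projecting to aname (2 duplicate(s) eliminated): {Gus, Hal, Ivy, Lee, Mo, Ola, Rae, Tai}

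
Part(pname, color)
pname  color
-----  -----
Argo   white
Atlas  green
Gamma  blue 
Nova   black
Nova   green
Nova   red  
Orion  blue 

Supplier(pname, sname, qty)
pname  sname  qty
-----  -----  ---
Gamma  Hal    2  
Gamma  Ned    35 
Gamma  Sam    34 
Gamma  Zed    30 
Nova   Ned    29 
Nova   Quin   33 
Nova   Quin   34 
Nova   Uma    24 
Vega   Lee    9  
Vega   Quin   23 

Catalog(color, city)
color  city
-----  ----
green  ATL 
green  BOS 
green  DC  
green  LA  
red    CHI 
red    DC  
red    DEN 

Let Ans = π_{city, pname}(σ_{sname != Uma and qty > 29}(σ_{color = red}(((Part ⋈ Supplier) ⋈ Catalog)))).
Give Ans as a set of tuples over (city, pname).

{(CHI, Nova), (DC, Nova), (DEN, Nova)}

Joining Part and Supplier on pname yields {(Gamma, blue, Hal, 2), (Gamma, blue, Ned, 35), (Gamma, blue, Sam, 34), (Gamma, blue, Zed, 30), (Nova, black, Ned, 29), (Nova, black, Quin, 33), (Nova, black, Quin, 34), (Nova, black, Uma, 24), (Nova, green, Ned, 29), (Nova, green, Quin, 33), (Nova, green, Quin, 34), (Nova, green, Uma, 24), (Nova, red, Ned, 29), (Nova, red, Quin, 33), (Nova, red, Quin, 34), (Nova, red, Uma, 24)}.
Joining (Part ⋈ Supplier) and Catalog on color yields {(Nova, green, Ned, 29, ATL), (Nova, green, Ned, 29, BOS), (Nova, green, Ned, 29, DC), (Nova, green, Ned, 29, LA), (Nova, green, Quin, 33, ATL), (Nova, green, Quin, 33, BOS), (Nova, green, Quin, 33, DC), (Nova, green, Quin, 33, LA), (Nova, green, Quin, 34, ATL), (Nova, green, Quin, 34, BOS), (Nova, green, Quin, 34, DC), (Nova, green, Quin, 34, LA), (Nova, green, Uma, 24, ATL), (Nova, green, Uma, 24, BOS), (Nova, green, Uma, 24, DC), (Nova, green, Uma, 24, LA), (Nova, red, Ned, 29, CHI), (Nova, red, Ned, 29, DC), (Nova, red, Ned, 29, DEN), (Nova, red, Quin, 33, CHI), (Nova, red, Quin, 33, DC), (Nova, red, Quin, 33, DEN), (Nova, red, Quin, 34, CHI), (Nova, red, Quin, 34, DC), (Nova, red, Quin, 34, DEN), (Nova, red, Uma, 24, CHI), (Nova, red, Uma, 24, DC), (Nova, red, Uma, 24, DEN)}.
Selection color = red: {(Nova, red, Ned, 29, CHI), (Nova, red, Ned, 29, DC), (Nova, red, Ned, 29, DEN), (Nova, red, Quin, 33, CHI), (Nova, red, Quin, 33, DC), (Nova, red, Quin, 33, DEN), (Nova, red, Quin, 34, CHI), (Nova, red, Quin, 34, DC), (Nova, red, Quin, 34, DEN), (Nova, red, Uma, 24, CHI), (Nova, red, Uma, 24, DC), (Nova, red, Uma, 24, DEN)}
Selection sname != Uma and qty > 29: {(Nova, red, Quin, 33, CHI), (Nova, red, Quin, 33, DC), (Nova, red, Quin, 33, DEN), (Nova, red, Quin, 34, CHI), (Nova, red, Quin, 34, DC), (Nova, red, Quin, 34, DEN)}
Projecting to city, pname (3 duplicate(s) eliminated): {(CHI, Nova), (DC, Nova), (DEN, Nova)}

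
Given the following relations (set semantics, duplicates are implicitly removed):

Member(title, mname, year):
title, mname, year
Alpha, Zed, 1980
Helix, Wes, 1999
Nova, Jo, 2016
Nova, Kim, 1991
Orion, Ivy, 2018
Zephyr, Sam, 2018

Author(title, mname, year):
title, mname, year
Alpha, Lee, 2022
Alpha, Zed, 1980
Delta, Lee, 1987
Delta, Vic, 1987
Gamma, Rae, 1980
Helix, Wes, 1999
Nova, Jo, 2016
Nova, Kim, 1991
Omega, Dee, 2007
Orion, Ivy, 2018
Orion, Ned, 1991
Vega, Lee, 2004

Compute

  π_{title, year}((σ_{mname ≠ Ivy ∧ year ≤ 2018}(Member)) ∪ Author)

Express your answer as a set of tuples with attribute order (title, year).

{(Alpha, 1980), (Alpha, 2022), (Delta, 1987), (Gamma, 1980), (Helix, 1999), (Nova, 1991), (Nova, 2016), (Omega, 2007), (Orion, 1991), (Orion, 2018), (Vega, 2004), (Zephyr, 2018)}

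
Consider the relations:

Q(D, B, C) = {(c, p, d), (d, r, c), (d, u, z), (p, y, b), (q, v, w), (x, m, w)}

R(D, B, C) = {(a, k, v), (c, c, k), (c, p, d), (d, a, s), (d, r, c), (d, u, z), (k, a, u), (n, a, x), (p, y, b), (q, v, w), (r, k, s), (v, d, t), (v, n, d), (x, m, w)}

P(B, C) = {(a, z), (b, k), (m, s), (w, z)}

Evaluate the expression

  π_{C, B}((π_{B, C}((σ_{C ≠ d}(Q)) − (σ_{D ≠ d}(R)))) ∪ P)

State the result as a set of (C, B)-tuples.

Selection C ≠ d: {(d, r, c), (d, u, z), (p, y, b), (q, v, w), (x, m, w)}
Selection D ≠ d: {(a, k, v), (c, c, k), (c, p, d), (k, a, u), (n, a, x), (p, y, b), (q, v, w), (r, k, s), (v, d, t), (v, n, d), (x, m, w)}
Taking the difference: {(d, r, c), (d, u, z)}
π_{B, C} gives {(r, c), (u, z)}.
Taking the union: {(a, z), (b, k), (m, s), (r, c), (u, z), (w, z)}
π_{C, B} gives {(c, r), (k, b), (s, m), (z, a), (z, u), (z, w)}.

{(c, r), (k, b), (s, m), (z, a), (z, u), (z, w)}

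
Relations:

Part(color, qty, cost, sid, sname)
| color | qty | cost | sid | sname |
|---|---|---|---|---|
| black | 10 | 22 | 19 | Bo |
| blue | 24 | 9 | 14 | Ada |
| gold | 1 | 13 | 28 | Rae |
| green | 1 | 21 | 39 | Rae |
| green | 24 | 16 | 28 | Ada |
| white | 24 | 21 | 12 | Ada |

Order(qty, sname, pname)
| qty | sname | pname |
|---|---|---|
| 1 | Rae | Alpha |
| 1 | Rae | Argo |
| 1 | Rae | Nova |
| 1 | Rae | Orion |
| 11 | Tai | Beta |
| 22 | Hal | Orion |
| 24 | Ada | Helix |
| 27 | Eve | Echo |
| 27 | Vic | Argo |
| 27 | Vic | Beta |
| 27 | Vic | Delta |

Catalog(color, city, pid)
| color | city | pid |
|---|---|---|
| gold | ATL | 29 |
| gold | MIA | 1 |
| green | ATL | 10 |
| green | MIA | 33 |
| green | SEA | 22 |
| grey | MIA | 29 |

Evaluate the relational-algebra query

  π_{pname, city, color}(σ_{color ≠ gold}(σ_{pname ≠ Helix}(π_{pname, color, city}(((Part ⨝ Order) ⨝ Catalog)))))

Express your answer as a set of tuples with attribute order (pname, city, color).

Part ⋈ Order (natural join on qty, sname): {(blue, 24, 9, 14, Ada, Helix), (gold, 1, 13, 28, Rae, Alpha), (gold, 1, 13, 28, Rae, Argo), (gold, 1, 13, 28, Rae, Nova), (gold, 1, 13, 28, Rae, Orion), (green, 1, 21, 39, Rae, Alpha), (green, 1, 21, 39, Rae, Argo), (green, 1, 21, 39, Rae, Nova), (green, 1, 21, 39, Rae, Orion), (green, 24, 16, 28, Ada, Helix), (white, 24, 21, 12, Ada, Helix)}
(Part ⨝ Order) ⋈ Catalog (natural join on color): {(gold, 1, 13, 28, Rae, Alpha, ATL, 29), (gold, 1, 13, 28, Rae, Alpha, MIA, 1), (gold, 1, 13, 28, Rae, Argo, ATL, 29), (gold, 1, 13, 28, Rae, Argo, MIA, 1), (gold, 1, 13, 28, Rae, Nova, ATL, 29), (gold, 1, 13, 28, Rae, Nova, MIA, 1), (gold, 1, 13, 28, Rae, Orion, ATL, 29), (gold, 1, 13, 28, Rae, Orion, MIA, 1), (green, 1, 21, 39, Rae, Alpha, ATL, 10), (green, 1, 21, 39, Rae, Alpha, MIA, 33), (green, 1, 21, 39, Rae, Alpha, SEA, 22), (green, 1, 21, 39, Rae, Argo, ATL, 10), (green, 1, 21, 39, Rae, Argo, MIA, 33), (green, 1, 21, 39, Rae, Argo, SEA, 22), (green, 1, 21, 39, Rae, Nova, ATL, 10), (green, 1, 21, 39, Rae, Nova, MIA, 33), (green, 1, 21, 39, Rae, Nova, SEA, 22), (green, 1, 21, 39, Rae, Orion, ATL, 10), (green, 1, 21, 39, Rae, Orion, MIA, 33), (green, 1, 21, 39, Rae, Orion, SEA, 22), (green, 24, 16, 28, Ada, Helix, ATL, 10), (green, 24, 16, 28, Ada, Helix, MIA, 33), (green, 24, 16, 28, Ada, Helix, SEA, 22)}
π[pname, color, city]: project onto (pname, color, city) → {(Alpha, gold, ATL), (Alpha, gold, MIA), (Alpha, green, ATL), (Alpha, green, MIA), (Alpha, green, SEA), (Argo, gold, ATL), (Argo, gold, MIA), (Argo, green, ATL), (Argo, green, MIA), (Argo, green, SEA), (Helix, green, ATL), (Helix, green, MIA), (Helix, green, SEA), (Nova, gold, ATL), (Nova, gold, MIA), (Nova, green, ATL), (Nova, green, MIA), (Nova, green, SEA), (Orion, gold, ATL), (Orion, gold, MIA), (Orion, green, ATL), (Orion, green, MIA), (Orion, green, SEA)}
Selection pname ≠ Helix: {(Alpha, gold, ATL), (Alpha, gold, MIA), (Alpha, green, ATL), (Alpha, green, MIA), (Alpha, green, SEA), (Argo, gold, ATL), (Argo, gold, MIA), (Argo, green, ATL), (Argo, green, MIA), (Argo, green, SEA), (Nova, gold, ATL), (Nova, gold, MIA), (Nova, green, ATL), (Nova, green, MIA), (Nova, green, SEA), (Orion, gold, ATL), (Orion, gold, MIA), (Orion, green, ATL), (Orion, green, MIA), (Orion, green, SEA)}
Selection color ≠ gold: {(Alpha, green, ATL), (Alpha, green, MIA), (Alpha, green, SEA), (Argo, green, ATL), (Argo, green, MIA), (Argo, green, SEA), (Nova, green, ATL), (Nova, green, MIA), (Nova, green, SEA), (Orion, green, ATL), (Orion, green, MIA), (Orion, green, SEA)}
π[pname, city, color]: project onto (pname, city, color) → {(Alpha, ATL, green), (Alpha, MIA, green), (Alpha, SEA, green), (Argo, ATL, green), (Argo, MIA, green), (Argo, SEA, green), (Nova, ATL, green), (Nova, MIA, green), (Nova, SEA, green), (Orion, ATL, green), (Orion, MIA, green), (Orion, SEA, green)}

{(Alpha, ATL, green), (Alpha, MIA, green), (Alpha, SEA, green), (Argo, ATL, green), (Argo, MIA, green), (Argo, SEA, green), (Nova, ATL, green), (Nova, MIA, green), (Nova, SEA, green), (Orion, ATL, green), (Orion, MIA, green), (Orion, SEA, green)}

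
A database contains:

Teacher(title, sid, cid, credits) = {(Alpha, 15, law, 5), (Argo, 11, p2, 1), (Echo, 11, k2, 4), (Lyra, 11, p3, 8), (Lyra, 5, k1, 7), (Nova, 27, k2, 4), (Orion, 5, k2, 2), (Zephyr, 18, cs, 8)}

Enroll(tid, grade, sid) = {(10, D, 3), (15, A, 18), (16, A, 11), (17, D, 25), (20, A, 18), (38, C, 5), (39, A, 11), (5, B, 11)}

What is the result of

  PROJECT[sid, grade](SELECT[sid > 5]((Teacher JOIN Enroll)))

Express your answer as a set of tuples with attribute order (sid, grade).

Joining Teacher and Enroll on sid yields {(Argo, 11, p2, 1, 16, A), (Argo, 11, p2, 1, 39, A), (Argo, 11, p2, 1, 5, B), (Echo, 11, k2, 4, 16, A), (Echo, 11, k2, 4, 39, A), (Echo, 11, k2, 4, 5, B), (Lyra, 11, p3, 8, 16, A), (Lyra, 11, p3, 8, 39, A), (Lyra, 11, p3, 8, 5, B), (Lyra, 5, k1, 7, 38, C), (Orion, 5, k2, 2, 38, C), (Zephyr, 18, cs, 8, 15, A), (Zephyr, 18, cs, 8, 20, A)}.
σ[sid > 5]: keep tuples satisfying sid > 5 → {(Argo, 11, p2, 1, 16, A), (Argo, 11, p2, 1, 39, A), (Argo, 11, p2, 1, 5, B), (Echo, 11, k2, 4, 16, A), (Echo, 11, k2, 4, 39, A), (Echo, 11, k2, 4, 5, B), (Lyra, 11, p3, 8, 16, A), (Lyra, 11, p3, 8, 39, A), (Lyra, 11, p3, 8, 5, B), (Zephyr, 18, cs, 8, 15, A), (Zephyr, 18, cs, 8, 20, A)}
π_{sid, grade} gives {(11, A), (11, B), (18, A)} (8 duplicate(s) eliminated).

{(11, A), (11, B), (18, A)}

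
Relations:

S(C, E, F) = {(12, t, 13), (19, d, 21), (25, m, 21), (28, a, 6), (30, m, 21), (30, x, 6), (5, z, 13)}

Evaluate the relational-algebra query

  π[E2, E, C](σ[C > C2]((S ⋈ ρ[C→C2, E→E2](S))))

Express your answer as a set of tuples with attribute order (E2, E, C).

ρ[C→C2, E→E2]: schema becomes (C2, E2, F); tuples unchanged.
S ⋈ ρ[C→C2, E→E2](S) (natural join on F): {(12, t, 13, 12, t), (12, t, 13, 5, z), (19, d, 21, 19, d), (19, d, 21, 25, m), (19, d, 21, 30, m), (25, m, 21, 19, d), (25, m, 21, 25, m), (25, m, 21, 30, m), (28, a, 6, 28, a), (28, a, 6, 30, x), (30, m, 21, 19, d), (30, m, 21, 25, m), (30, m, 21, 30, m), (30, x, 6, 28, a), (30, x, 6, 30, x), (5, z, 13, 12, t), (5, z, 13, 5, z)}
Filtering on C > C2 leaves {(12, t, 13, 5, z), (25, m, 21, 19, d), (30, m, 21, 19, d), (30, m, 21, 25, m), (30, x, 6, 28, a)}.
Keep only column(s) E2, E, C: {(a, x, 30), (d, m, 25), (d, m, 30), (m, m, 30), (z, t, 12)}

{(a, x, 30), (d, m, 25), (d, m, 30), (m, m, 30), (z, t, 12)}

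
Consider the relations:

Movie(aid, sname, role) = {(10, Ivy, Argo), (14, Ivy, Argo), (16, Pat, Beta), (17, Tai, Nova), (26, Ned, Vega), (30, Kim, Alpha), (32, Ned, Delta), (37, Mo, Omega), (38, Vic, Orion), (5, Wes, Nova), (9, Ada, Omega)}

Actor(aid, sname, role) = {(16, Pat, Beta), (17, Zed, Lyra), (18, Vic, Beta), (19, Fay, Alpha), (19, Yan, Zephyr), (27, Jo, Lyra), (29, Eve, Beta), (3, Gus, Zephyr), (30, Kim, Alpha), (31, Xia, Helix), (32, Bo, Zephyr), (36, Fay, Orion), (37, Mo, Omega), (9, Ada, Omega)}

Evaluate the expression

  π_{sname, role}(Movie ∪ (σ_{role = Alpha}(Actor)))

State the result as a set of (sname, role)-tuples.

{(Ada, Omega), (Fay, Alpha), (Ivy, Argo), (Kim, Alpha), (Mo, Omega), (Ned, Delta), (Ned, Vega), (Pat, Beta), (Tai, Nova), (Vic, Orion), (Wes, Nova)}

Filtering on role = Alpha leaves {(19, Fay, Alpha), (30, Kim, Alpha)}.
Set union of the two operands is {(10, Ivy, Argo), (14, Ivy, Argo), (16, Pat, Beta), (17, Tai, Nova), (19, Fay, Alpha), (26, Ned, Vega), (30, Kim, Alpha), (32, Ned, Delta), (37, Mo, Omega), (38, Vic, Orion), (5, Wes, Nova), (9, Ada, Omega)}.
π[sname, role]: project onto (sname, role) (1 duplicate(s) eliminated) → {(Ada, Omega), (Fay, Alpha), (Ivy, Argo), (Kim, Alpha), (Mo, Omega), (Ned, Delta), (Ned, Vega), (Pat, Beta), (Tai, Nova), (Vic, Orion), (Wes, Nova)}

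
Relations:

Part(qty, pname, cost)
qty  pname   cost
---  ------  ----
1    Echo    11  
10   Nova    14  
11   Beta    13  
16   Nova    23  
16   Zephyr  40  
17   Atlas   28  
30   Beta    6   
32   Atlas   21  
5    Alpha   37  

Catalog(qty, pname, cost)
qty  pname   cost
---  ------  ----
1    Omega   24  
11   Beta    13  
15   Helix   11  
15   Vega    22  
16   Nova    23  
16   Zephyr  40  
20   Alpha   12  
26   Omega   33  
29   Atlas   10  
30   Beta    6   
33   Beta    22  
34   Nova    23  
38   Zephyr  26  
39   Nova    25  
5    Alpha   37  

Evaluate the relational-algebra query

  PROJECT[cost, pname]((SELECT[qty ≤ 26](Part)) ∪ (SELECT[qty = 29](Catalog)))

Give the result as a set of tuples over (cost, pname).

Selection qty ≤ 26: {(1, Echo, 11), (10, Nova, 14), (11, Beta, 13), (16, Nova, 23), (16, Zephyr, 40), (17, Atlas, 28), (5, Alpha, 37)}
Selection qty = 29: {(29, Atlas, 10)}
Taking the union: {(1, Echo, 11), (10, Nova, 14), (11, Beta, 13), (16, Nova, 23), (16, Zephyr, 40), (17, Atlas, 28), (29, Atlas, 10), (5, Alpha, 37)}
π_{cost, pname} gives {(10, Atlas), (11, Echo), (13, Beta), (14, Nova), (23, Nova), (28, Atlas), (37, Alpha), (40, Zephyr)}.

{(10, Atlas), (11, Echo), (13, Beta), (14, Nova), (23, Nova), (28, Atlas), (37, Alpha), (40, Zephyr)}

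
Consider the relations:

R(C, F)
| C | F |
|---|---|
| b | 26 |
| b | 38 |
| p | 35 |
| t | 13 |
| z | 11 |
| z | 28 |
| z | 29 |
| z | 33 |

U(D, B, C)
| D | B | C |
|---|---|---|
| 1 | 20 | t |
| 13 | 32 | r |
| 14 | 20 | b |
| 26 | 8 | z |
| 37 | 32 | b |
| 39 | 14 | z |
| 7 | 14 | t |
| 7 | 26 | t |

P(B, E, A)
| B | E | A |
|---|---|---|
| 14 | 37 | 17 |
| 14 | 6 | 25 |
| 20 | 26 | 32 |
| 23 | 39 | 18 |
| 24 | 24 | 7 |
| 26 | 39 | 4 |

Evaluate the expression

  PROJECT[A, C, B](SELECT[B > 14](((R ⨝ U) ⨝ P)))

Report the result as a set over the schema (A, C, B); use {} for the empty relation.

Natural join on C: {(b, 26, 14, 20), (b, 26, 37, 32), (b, 38, 14, 20), (b, 38, 37, 32), (t, 13, 1, 20), (t, 13, 7, 14), (t, 13, 7, 26), (z, 11, 26, 8), (z, 11, 39, 14), (z, 28, 26, 8), (z, 28, 39, 14), (z, 29, 26, 8), (z, 29, 39, 14), (z, 33, 26, 8), (z, 33, 39, 14)}
Natural join on B: {(b, 26, 14, 20, 26, 32), (b, 38, 14, 20, 26, 32), (t, 13, 1, 20, 26, 32), (t, 13, 7, 14, 37, 17), (t, 13, 7, 14, 6, 25), (t, 13, 7, 26, 39, 4), (z, 11, 39, 14, 37, 17), (z, 11, 39, 14, 6, 25), (z, 28, 39, 14, 37, 17), (z, 28, 39, 14, 6, 25), (z, 29, 39, 14, 37, 17), (z, 29, 39, 14, 6, 25), (z, 33, 39, 14, 37, 17), (z, 33, 39, 14, 6, 25)}
Selection B > 14: {(b, 26, 14, 20, 26, 32), (b, 38, 14, 20, 26, 32), (t, 13, 1, 20, 26, 32), (t, 13, 7, 26, 39, 4)}
Keep only column(s) A, C, B (1 duplicate(s) eliminated): {(32, b, 20), (32, t, 20), (4, t, 26)}

{(32, b, 20), (32, t, 20), (4, t, 26)}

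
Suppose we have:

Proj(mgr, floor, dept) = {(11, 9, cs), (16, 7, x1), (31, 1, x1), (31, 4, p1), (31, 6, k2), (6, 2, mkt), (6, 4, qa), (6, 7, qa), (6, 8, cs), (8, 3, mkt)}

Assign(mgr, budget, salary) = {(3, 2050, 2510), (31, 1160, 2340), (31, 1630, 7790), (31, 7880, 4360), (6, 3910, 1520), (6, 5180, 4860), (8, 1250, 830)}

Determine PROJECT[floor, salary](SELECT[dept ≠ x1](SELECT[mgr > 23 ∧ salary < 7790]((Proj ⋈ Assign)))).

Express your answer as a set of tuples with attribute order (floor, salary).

Natural join on mgr: {(31, 1, x1, 1160, 2340), (31, 1, x1, 1630, 7790), (31, 1, x1, 7880, 4360), (31, 4, p1, 1160, 2340), (31, 4, p1, 1630, 7790), (31, 4, p1, 7880, 4360), (31, 6, k2, 1160, 2340), (31, 6, k2, 1630, 7790), (31, 6, k2, 7880, 4360), (6, 2, mkt, 3910, 1520), (6, 2, mkt, 5180, 4860), (6, 4, qa, 3910, 1520), (6, 4, qa, 5180, 4860), (6, 7, qa, 3910, 1520), (6, 7, qa, 5180, 4860), (6, 8, cs, 3910, 1520), (6, 8, cs, 5180, 4860), (8, 3, mkt, 1250, 830)}
Apply σ_{mgr > 23 ∧ salary < 7790}; surviving tuples: {(31, 1, x1, 1160, 2340), (31, 1, x1, 7880, 4360), (31, 4, p1, 1160, 2340), (31, 4, p1, 7880, 4360), (31, 6, k2, 1160, 2340), (31, 6, k2, 7880, 4360)}
Apply σ_{dept ≠ x1}; surviving tuples: {(31, 4, p1, 1160, 2340), (31, 4, p1, 7880, 4360), (31, 6, k2, 1160, 2340), (31, 6, k2, 7880, 4360)}
π_{floor, salary} gives {(4, 2340), (4, 4360), (6, 2340), (6, 4360)}.

{(4, 2340), (4, 4360), (6, 2340), (6, 4360)}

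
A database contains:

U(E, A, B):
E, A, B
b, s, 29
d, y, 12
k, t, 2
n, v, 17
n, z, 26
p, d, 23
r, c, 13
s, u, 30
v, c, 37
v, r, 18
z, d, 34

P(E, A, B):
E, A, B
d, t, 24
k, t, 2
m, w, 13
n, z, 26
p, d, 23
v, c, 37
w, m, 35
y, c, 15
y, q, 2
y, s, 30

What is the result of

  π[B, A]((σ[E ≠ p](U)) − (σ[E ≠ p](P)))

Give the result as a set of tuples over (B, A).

{(12, y), (13, c), (17, v), (18, r), (29, s), (30, u), (34, d)}

σ[E ≠ p]: keep tuples satisfying E ≠ p → {(b, s, 29), (d, y, 12), (k, t, 2), (n, v, 17), (n, z, 26), (r, c, 13), (s, u, 30), (v, c, 37), (v, r, 18), (z, d, 34)}
σ[E ≠ p]: keep tuples satisfying E ≠ p → {(d, t, 24), (k, t, 2), (m, w, 13), (n, z, 26), (v, c, 37), (w, m, 35), (y, c, 15), (y, q, 2), (y, s, 30)}
Taking the difference: {(b, s, 29), (d, y, 12), (n, v, 17), (r, c, 13), (s, u, 30), (v, r, 18), (z, d, 34)}
π[B, A]: project onto (B, A) → {(12, y), (13, c), (17, v), (18, r), (29, s), (30, u), (34, d)}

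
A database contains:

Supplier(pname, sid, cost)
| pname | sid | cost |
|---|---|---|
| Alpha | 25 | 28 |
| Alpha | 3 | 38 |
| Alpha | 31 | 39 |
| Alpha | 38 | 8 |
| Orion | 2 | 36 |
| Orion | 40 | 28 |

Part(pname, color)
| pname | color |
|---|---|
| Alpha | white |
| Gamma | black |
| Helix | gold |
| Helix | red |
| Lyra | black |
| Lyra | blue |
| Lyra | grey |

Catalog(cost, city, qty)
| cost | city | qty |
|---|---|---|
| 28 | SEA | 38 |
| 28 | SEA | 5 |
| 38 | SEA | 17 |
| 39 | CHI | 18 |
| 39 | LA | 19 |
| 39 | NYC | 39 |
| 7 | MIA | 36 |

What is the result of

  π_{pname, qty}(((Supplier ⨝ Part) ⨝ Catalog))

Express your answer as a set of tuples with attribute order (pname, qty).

Joining Supplier and Part on pname yields {(Alpha, 25, 28, white), (Alpha, 3, 38, white), (Alpha, 31, 39, white), (Alpha, 38, 8, white)}.
Joining (Supplier ⨝ Part) and Catalog on cost yields {(Alpha, 25, 28, white, SEA, 38), (Alpha, 25, 28, white, SEA, 5), (Alpha, 3, 38, white, SEA, 17), (Alpha, 31, 39, white, CHI, 18), (Alpha, 31, 39, white, LA, 19), (Alpha, 31, 39, white, NYC, 39)}.
Projecting to pname, qty: {(Alpha, 17), (Alpha, 18), (Alpha, 19), (Alpha, 38), (Alpha, 39), (Alpha, 5)}

{(Alpha, 17), (Alpha, 18), (Alpha, 19), (Alpha, 38), (Alpha, 39), (Alpha, 5)}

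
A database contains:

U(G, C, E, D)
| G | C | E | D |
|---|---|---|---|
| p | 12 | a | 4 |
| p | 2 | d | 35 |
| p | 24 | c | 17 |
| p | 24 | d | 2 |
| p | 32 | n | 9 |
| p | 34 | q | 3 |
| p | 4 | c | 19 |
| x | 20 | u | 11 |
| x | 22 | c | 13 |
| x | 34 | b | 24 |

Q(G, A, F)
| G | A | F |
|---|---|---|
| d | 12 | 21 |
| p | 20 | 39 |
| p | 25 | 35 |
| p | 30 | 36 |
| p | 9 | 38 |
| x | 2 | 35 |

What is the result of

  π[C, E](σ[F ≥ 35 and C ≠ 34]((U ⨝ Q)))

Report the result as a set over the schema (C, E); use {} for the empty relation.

{(12, a), (2, d), (20, u), (22, c), (24, c), (24, d), (32, n), (4, c)}

Joining U and Q on G yields {(p, 12, a, 4, 20, 39), (p, 12, a, 4, 25, 35), (p, 12, a, 4, 30, 36), (p, 12, a, 4, 9, 38), (p, 2, d, 35, 20, 39), (p, 2, d, 35, 25, 35), (p, 2, d, 35, 30, 36), (p, 2, d, 35, 9, 38), (p, 24, c, 17, 20, 39), (p, 24, c, 17, 25, 35), (p, 24, c, 17, 30, 36), (p, 24, c, 17, 9, 38), (p, 24, d, 2, 20, 39), (p, 24, d, 2, 25, 35), (p, 24, d, 2, 30, 36), (p, 24, d, 2, 9, 38), (p, 32, n, 9, 20, 39), (p, 32, n, 9, 25, 35), (p, 32, n, 9, 30, 36), (p, 32, n, 9, 9, 38), (p, 34, q, 3, 20, 39), (p, 34, q, 3, 25, 35), (p, 34, q, 3, 30, 36), (p, 34, q, 3, 9, 38), (p, 4, c, 19, 20, 39), (p, 4, c, 19, 25, 35), (p, 4, c, 19, 30, 36), (p, 4, c, 19, 9, 38), (x, 20, u, 11, 2, 35), (x, 22, c, 13, 2, 35), (x, 34, b, 24, 2, 35)}.
σ[F ≥ 35 and C ≠ 34]: keep tuples satisfying F ≥ 35 and C ≠ 34 → {(p, 12, a, 4, 20, 39), (p, 12, a, 4, 25, 35), (p, 12, a, 4, 30, 36), (p, 12, a, 4, 9, 38), (p, 2, d, 35, 20, 39), (p, 2, d, 35, 25, 35), (p, 2, d, 35, 30, 36), (p, 2, d, 35, 9, 38), (p, 24, c, 17, 20, 39), (p, 24, c, 17, 25, 35), (p, 24, c, 17, 30, 36), (p, 24, c, 17, 9, 38), (p, 24, d, 2, 20, 39), (p, 24, d, 2, 25, 35), (p, 24, d, 2, 30, 36), (p, 24, d, 2, 9, 38), (p, 32, n, 9, 20, 39), (p, 32, n, 9, 25, 35), (p, 32, n, 9, 30, 36), (p, 32, n, 9, 9, 38), (p, 4, c, 19, 20, 39), (p, 4, c, 19, 25, 35), (p, 4, c, 19, 30, 36), (p, 4, c, 19, 9, 38), (x, 20, u, 11, 2, 35), (x, 22, c, 13, 2, 35)}
π_{C, E} gives {(12, a), (2, d), (20, u), (22, c), (24, c), (24, d), (32, n), (4, c)} (18 duplicate(s) eliminated).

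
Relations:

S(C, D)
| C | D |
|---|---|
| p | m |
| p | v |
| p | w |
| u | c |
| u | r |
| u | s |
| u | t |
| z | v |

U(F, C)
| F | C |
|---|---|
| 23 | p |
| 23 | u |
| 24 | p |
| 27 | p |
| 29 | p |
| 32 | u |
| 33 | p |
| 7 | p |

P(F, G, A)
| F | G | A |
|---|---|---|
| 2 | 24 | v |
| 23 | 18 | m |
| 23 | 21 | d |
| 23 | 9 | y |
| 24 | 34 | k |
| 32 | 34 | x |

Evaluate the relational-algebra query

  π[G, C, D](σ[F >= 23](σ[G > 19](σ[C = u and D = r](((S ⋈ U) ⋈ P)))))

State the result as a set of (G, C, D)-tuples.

Natural join on C: {(p, m, 23), (p, m, 24), (p, m, 27), (p, m, 29), (p, m, 33), (p, m, 7), (p, v, 23), (p, v, 24), (p, v, 27), (p, v, 29), (p, v, 33), (p, v, 7), (p, w, 23), (p, w, 24), (p, w, 27), (p, w, 29), (p, w, 33), (p, w, 7), (u, c, 23), (u, c, 32), (u, r, 23), (u, r, 32), (u, s, 23), (u, s, 32), (u, t, 23), (u, t, 32)}
Natural join on F: {(p, m, 23, 18, m), (p, m, 23, 21, d), (p, m, 23, 9, y), (p, m, 24, 34, k), (p, v, 23, 18, m), (p, v, 23, 21, d), (p, v, 23, 9, y), (p, v, 24, 34, k), (p, w, 23, 18, m), (p, w, 23, 21, d), (p, w, 23, 9, y), (p, w, 24, 34, k), (u, c, 23, 18, m), (u, c, 23, 21, d), (u, c, 23, 9, y), (u, c, 32, 34, x), (u, r, 23, 18, m), (u, r, 23, 21, d), (u, r, 23, 9, y), (u, r, 32, 34, x), (u, s, 23, 18, m), (u, s, 23, 21, d), (u, s, 23, 9, y), (u, s, 32, 34, x), (u, t, 23, 18, m), (u, t, 23, 21, d), (u, t, 23, 9, y), (u, t, 32, 34, x)}
Filtering on C = u and D = r leaves {(u, r, 23, 18, m), (u, r, 23, 21, d), (u, r, 23, 9, y), (u, r, 32, 34, x)}.
Filtering on G > 19 leaves {(u, r, 23, 21, d), (u, r, 32, 34, x)}.
Filtering on F >= 23 leaves {(u, r, 23, 21, d), (u, r, 32, 34, x)}.
π[G, C, D]: project onto (G, C, D) → {(21, u, r), (34, u, r)}

{(21, u, r), (34, u, r)}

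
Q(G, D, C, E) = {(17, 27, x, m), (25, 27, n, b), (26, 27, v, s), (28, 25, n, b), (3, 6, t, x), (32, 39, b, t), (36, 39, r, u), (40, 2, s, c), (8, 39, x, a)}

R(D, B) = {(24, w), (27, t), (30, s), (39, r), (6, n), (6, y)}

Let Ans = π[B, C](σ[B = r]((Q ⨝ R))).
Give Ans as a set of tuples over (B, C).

Q ⋈ R (natural join on D): {(17, 27, x, m, t), (25, 27, n, b, t), (26, 27, v, s, t), (3, 6, t, x, n), (3, 6, t, x, y), (32, 39, b, t, r), (36, 39, r, u, r), (8, 39, x, a, r)}
Selection B = r: {(32, 39, b, t, r), (36, 39, r, u, r), (8, 39, x, a, r)}
Keep only column(s) B, C: {(r, b), (r, r), (r, x)}

{(r, b), (r, r), (r, x)}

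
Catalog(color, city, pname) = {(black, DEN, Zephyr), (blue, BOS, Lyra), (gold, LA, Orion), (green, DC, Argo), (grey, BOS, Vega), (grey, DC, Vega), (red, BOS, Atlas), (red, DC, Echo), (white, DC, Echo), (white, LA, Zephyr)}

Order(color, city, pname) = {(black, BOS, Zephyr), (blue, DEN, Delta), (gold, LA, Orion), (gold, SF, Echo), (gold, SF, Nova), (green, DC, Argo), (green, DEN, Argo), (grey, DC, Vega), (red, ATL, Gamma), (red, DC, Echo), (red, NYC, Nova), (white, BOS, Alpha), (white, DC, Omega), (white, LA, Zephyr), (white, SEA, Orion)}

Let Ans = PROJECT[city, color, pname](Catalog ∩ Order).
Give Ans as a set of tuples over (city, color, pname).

{(DC, green, Argo), (DC, grey, Vega), (DC, red, Echo), (LA, gold, Orion), (LA, white, Zephyr)}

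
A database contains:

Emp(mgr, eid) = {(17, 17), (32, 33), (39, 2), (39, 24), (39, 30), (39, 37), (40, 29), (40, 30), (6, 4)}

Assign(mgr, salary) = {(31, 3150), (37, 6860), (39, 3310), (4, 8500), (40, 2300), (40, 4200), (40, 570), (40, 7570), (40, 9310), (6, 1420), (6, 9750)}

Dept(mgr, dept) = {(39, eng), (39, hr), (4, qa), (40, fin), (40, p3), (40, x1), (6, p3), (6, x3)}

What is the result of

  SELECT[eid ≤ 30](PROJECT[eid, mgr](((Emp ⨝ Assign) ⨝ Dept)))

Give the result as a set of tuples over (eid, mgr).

{(2, 39), (24, 39), (29, 40), (30, 39), (30, 40), (4, 6)}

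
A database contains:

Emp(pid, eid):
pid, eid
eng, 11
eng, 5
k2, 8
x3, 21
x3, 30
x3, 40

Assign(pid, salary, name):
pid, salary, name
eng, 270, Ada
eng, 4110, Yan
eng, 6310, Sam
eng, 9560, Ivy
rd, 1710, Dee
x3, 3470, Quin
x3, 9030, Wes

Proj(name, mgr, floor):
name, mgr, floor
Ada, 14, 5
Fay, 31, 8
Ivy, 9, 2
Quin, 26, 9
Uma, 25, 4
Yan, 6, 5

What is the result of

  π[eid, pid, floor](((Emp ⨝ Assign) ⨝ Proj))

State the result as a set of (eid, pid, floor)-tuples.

Joining Emp and Assign on pid yields {(eng, 11, 270, Ada), (eng, 11, 4110, Yan), (eng, 11, 6310, Sam), (eng, 11, 9560, Ivy), (eng, 5, 270, Ada), (eng, 5, 4110, Yan), (eng, 5, 6310, Sam), (eng, 5, 9560, Ivy), (x3, 21, 3470, Quin), (x3, 21, 9030, Wes), (x3, 30, 3470, Quin), (x3, 30, 9030, Wes), (x3, 40, 3470, Quin), (x3, 40, 9030, Wes)}.
Joining (Emp ⨝ Assign) and Proj on name yields {(eng, 11, 270, Ada, 14, 5), (eng, 11, 4110, Yan, 6, 5), (eng, 11, 9560, Ivy, 9, 2), (eng, 5, 270, Ada, 14, 5), (eng, 5, 4110, Yan, 6, 5), (eng, 5, 9560, Ivy, 9, 2), (x3, 21, 3470, Quin, 26, 9), (x3, 30, 3470, Quin, 26, 9), (x3, 40, 3470, Quin, 26, 9)}.
Keep only column(s) eid, pid, floor (2 duplicate(s) eliminated): {(11, eng, 2), (11, eng, 5), (21, x3, 9), (30, x3, 9), (40, x3, 9), (5, eng, 2), (5, eng, 5)}

{(11, eng, 2), (11, eng, 5), (21, x3, 9), (30, x3, 9), (40, x3, 9), (5, eng, 2), (5, eng, 5)}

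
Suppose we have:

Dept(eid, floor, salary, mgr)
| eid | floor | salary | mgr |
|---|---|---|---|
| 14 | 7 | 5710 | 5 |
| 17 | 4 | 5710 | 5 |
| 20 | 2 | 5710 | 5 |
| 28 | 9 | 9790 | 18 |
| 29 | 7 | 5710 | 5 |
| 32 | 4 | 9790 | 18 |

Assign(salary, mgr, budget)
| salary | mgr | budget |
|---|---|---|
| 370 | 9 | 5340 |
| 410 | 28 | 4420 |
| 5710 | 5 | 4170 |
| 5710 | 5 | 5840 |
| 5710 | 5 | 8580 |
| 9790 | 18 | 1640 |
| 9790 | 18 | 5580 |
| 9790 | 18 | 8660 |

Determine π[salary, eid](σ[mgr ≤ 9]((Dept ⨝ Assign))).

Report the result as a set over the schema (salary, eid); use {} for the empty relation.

{(5710, 14), (5710, 17), (5710, 20), (5710, 29)}

Dept ⋈ Assign (natural join on salary, mgr): {(14, 7, 5710, 5, 4170), (14, 7, 5710, 5, 5840), (14, 7, 5710, 5, 8580), (17, 4, 5710, 5, 4170), (17, 4, 5710, 5, 5840), (17, 4, 5710, 5, 8580), (20, 2, 5710, 5, 4170), (20, 2, 5710, 5, 5840), (20, 2, 5710, 5, 8580), (28, 9, 9790, 18, 1640), (28, 9, 9790, 18, 5580), (28, 9, 9790, 18, 8660), (29, 7, 5710, 5, 4170), (29, 7, 5710, 5, 5840), (29, 7, 5710, 5, 8580), (32, 4, 9790, 18, 1640), (32, 4, 9790, 18, 5580), (32, 4, 9790, 18, 8660)}
Selection mgr ≤ 9: {(14, 7, 5710, 5, 4170), (14, 7, 5710, 5, 5840), (14, 7, 5710, 5, 8580), (17, 4, 5710, 5, 4170), (17, 4, 5710, 5, 5840), (17, 4, 5710, 5, 8580), (20, 2, 5710, 5, 4170), (20, 2, 5710, 5, 5840), (20, 2, 5710, 5, 8580), (29, 7, 5710, 5, 4170), (29, 7, 5710, 5, 5840), (29, 7, 5710, 5, 8580)}
π[salary, eid]: project onto (salary, eid) (8 duplicate(s) eliminated) → {(5710, 14), (5710, 17), (5710, 20), (5710, 29)}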